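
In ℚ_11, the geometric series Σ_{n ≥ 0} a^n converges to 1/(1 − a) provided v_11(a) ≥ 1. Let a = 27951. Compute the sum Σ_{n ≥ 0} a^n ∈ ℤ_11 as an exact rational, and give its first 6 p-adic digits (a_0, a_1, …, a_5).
Σ a^n = 1/(1 − a) = -1/27950;  first 6 digits = (1, 0, 0, 10, 1, 0)

v_11(a) = 3 ≥ 1, so the series converges in ℤ_11 to 1/(1 − a) = 1/(1 − 27951) = -1/27950. Expand this rational in ℤ_11: compute digits iteratively via d_i = x_i mod 11, x_{i+1} = (x_i − d_i)/11. The first 6 digits are (1, 0, 0, 10, 1, 0).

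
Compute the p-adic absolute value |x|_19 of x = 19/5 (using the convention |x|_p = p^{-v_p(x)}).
|19/5|_19 = 1/19

Step 1 — compute v_19(x) by factoring powers of 19 out of the numerator and denominator: v_19(19/5) = 1. Step 2 — apply |x|_p = p^{-v_p(x)} = 19^{-1} = 1/19.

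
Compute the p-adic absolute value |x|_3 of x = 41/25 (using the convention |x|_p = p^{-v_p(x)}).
|41/25|_3 = 1

Step 1 — compute v_3(x) by factoring powers of 3 out of the numerator and denominator: v_3(41/25) = 0. Step 2 — apply |x|_p = p^{-v_p(x)} = 3^{0} = 1.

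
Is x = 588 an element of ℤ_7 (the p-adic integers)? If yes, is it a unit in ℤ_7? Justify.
x ∈ ℤ_7 but not a unit; v_7(x) = 2 > 0

ℤ_7 = {x ∈ ℚ_7 : v_7(x) ≥ 0} and ℤ_7^× = {x ∈ ℤ_7 : v_7(x) = 0}. Here v_7(588) = v_7(num) − v_7(den) = 2; compare against these criteria.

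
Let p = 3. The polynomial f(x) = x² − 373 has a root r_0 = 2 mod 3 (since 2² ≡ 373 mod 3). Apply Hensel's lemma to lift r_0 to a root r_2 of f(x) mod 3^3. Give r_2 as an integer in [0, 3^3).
r_2 = 20 (mod 27)

Hensel's recurrence: r_{i+1} = r_i − f(r_i)·(f′(r_i))^{-1} mod 3^{i+2}, with f′(x) = 2x. Iterate:
  r_0 = 2 (mod 3)
  r_1 = 2 (mod 9)
  r_2 = 20 (mod 27)
Final: r_2 = 20, and one checks f(r_2) ≡ 0 mod 3^3.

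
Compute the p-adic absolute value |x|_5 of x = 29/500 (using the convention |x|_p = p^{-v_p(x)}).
|29/500|_5 = 125

Step 1 — compute v_5(x) by factoring powers of 5 out of the numerator and denominator: v_5(29/500) = -3. Step 2 — apply |x|_p = p^{-v_p(x)} = 5^{3} = 125.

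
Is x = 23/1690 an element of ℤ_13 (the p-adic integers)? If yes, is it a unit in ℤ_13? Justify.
x ∉ ℤ_13 (v_13(x) = -2 < 0)

ℤ_13 = {x ∈ ℚ_13 : v_13(x) ≥ 0} and ℤ_13^× = {x ∈ ℤ_13 : v_13(x) = 0}. Here v_13(23/1690) = v_13(num) − v_13(den) = -2; compare against these criteria.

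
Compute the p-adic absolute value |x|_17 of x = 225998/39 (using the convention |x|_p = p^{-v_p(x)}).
|225998/39|_17 = 1/4913

Step 1 — compute v_17(x) by factoring powers of 17 out of the numerator and denominator: v_17(225998/39) = 3. Step 2 — apply |x|_p = p^{-v_p(x)} = 17^{-3} = 1/4913.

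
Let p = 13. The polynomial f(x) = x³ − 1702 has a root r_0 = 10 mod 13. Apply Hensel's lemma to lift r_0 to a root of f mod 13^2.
r_1 = 36 (mod 169)

Hensel: r_{i+1} = r_i − f(r_i)/f′(r_i) mod 13^{i+2}, where f′(x) = 3x². Iterate:
  r_0 = 10 (mod 13)
  r_1 = 36 (mod 169)
Final: r = 36 with f(r) ≡ 0 mod 13^2.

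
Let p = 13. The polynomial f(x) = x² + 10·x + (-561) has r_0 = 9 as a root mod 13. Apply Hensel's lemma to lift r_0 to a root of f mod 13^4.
r_3 = 19301 (mod 28561)

Hensel: r_{i+1} = r_i − f(r_i)·(f′(r_i))^{-1} mod 13^{i+2}, f′(x) = 2x + 10. Iterate:
  r_0 = 9 (mod 13)
  r_1 = 35 (mod 169)
  r_2 = 1725 (mod 2197)
  r_3 = 19301 (mod 28561)
Final: r = 19301 satisfies f(r) ≡ 0 mod 13^4.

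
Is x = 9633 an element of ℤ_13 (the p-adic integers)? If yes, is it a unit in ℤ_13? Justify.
x ∈ ℤ_13 but not a unit; v_13(x) = 2 > 0

ℤ_13 = {x ∈ ℚ_13 : v_13(x) ≥ 0} and ℤ_13^× = {x ∈ ℤ_13 : v_13(x) = 0}. Here v_13(9633) = v_13(num) − v_13(den) = 2; compare against these criteria.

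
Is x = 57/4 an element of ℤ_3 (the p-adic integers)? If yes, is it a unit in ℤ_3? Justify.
x ∈ ℤ_3 but not a unit; v_3(x) = 1 > 0

ℤ_3 = {x ∈ ℚ_3 : v_3(x) ≥ 0} and ℤ_3^× = {x ∈ ℤ_3 : v_3(x) = 0}. Here v_3(57/4) = v_3(num) − v_3(den) = 1; compare against these criteria.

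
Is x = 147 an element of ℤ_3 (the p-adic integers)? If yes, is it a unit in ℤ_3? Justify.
x ∈ ℤ_3 but not a unit; v_3(x) = 1 > 0

ℤ_3 = {x ∈ ℚ_3 : v_3(x) ≥ 0} and ℤ_3^× = {x ∈ ℤ_3 : v_3(x) = 0}. Here v_3(147) = v_3(num) − v_3(den) = 1; compare against these criteria.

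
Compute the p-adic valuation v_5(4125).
v_5(4125) = 3

v_5(n) is the largest exponent k such that 5^k divides n. Factor out: 4125 = 5^3 · 33. (Sign doesn't affect v_p.) So v_5(4125) = 3.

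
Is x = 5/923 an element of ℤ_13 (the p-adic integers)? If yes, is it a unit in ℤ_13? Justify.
x ∉ ℤ_13 (v_13(x) = -1 < 0)

ℤ_13 = {x ∈ ℚ_13 : v_13(x) ≥ 0} and ℤ_13^× = {x ∈ ℤ_13 : v_13(x) = 0}. Here v_13(5/923) = v_13(num) − v_13(den) = -1; compare against these criteria.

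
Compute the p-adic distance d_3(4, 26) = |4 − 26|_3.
d_3(4, 26) = 1

Step 1 — x − y = 4 − 26 = -22. Step 2 — v_3(-22) = 0 (factor: -22 = −(3^0 · 22); the sign does not affect v_p). Step 3 — |x − y|_3 = 3^{0} = 1.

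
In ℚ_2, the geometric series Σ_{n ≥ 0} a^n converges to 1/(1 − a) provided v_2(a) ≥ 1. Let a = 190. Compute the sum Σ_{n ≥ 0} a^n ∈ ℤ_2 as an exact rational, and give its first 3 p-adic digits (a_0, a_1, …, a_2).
Σ a^n = 1/(1 − a) = -1/189;  first 3 digits = (1, 1, 0)

v_2(a) = 1 ≥ 1, so the series converges in ℤ_2 to 1/(1 − a) = 1/(1 − 190) = -1/189. Expand this rational in ℤ_2: compute digits iteratively via d_i = x_i mod 2, x_{i+1} = (x_i − d_i)/2. The first 3 digits are (1, 1, 0).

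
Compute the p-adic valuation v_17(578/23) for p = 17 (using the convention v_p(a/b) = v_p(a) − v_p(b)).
v_17(578/23) = 2

Factor powers of 17 from the numerator and denominator of the reduced fraction: 578 = 17^2 · 2 and 23 = 17^0 · 23. Apply v_p(a/b) = v_p(a) − v_p(b): v_17(578/23) = 2 − 0 = 2.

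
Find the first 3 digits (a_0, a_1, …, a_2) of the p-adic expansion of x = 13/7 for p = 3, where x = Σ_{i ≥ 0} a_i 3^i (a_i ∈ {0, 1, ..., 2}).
(a_0, …, a_2) = (1, 2, 2)

v_3(13/7) = 0 (numerator and denominator both coprime to 3), so x ∈ ℤ_3^×. Compute digits iteratively via a_i = x_i mod 3, x_{i+1} = (x_i − a_i)/3, with x_0 = x:
  x_0 = 13/7;  a_0 = 1;  x_1 = (x_0 − 1)/3 = 2/7
  x_1 = 2/7;  a_1 = 2;  x_2 = (x_1 − 2)/3 = -4/7
  x_2 = -4/7;  a_2 = 2;  x_3 = (x_2 − 2)/3 = -6/7
Digits: (1, 2, 2).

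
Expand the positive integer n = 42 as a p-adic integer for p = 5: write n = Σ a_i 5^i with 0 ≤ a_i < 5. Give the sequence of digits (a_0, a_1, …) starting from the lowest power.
(a_0, a_1, …) = (2, 3, 1)

Repeated division by 5 gives the digits low-to-high: 42 = 2 + 3·5^1 + 1·5^2. Digit sequence: (2, 3, 1).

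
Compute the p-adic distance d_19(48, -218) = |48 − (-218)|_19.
d_19(48, -218) = 1/19

Step 1 — x − y = 48 − (-218) = 266. Step 2 — v_19(266) = 1 (factor: 266 = (19^1 · 14); the sign does not affect v_p). Step 3 — |x − y|_19 = 19^{-1} = 1/19.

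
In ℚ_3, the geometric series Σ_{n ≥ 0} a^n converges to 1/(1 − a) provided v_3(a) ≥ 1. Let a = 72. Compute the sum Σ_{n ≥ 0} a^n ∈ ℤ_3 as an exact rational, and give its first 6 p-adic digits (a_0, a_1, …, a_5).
Σ a^n = 1/(1 − a) = -1/71;  first 6 digits = (1, 0, 2, 2, 1, 0)

v_3(a) = 2 ≥ 1, so the series converges in ℤ_3 to 1/(1 − a) = 1/(1 − 72) = -1/71. Expand this rational in ℤ_3: compute digits iteratively via d_i = x_i mod 3, x_{i+1} = (x_i − d_i)/3. The first 6 digits are (1, 0, 2, 2, 1, 0).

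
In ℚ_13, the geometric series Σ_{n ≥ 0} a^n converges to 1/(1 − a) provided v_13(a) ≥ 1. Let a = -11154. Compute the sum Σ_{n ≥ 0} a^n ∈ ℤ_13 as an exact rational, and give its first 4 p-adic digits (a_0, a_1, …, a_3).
Σ a^n = 1/(1 − a) = 1/11155;  first 4 digits = (1, 0, 12, 7)

v_13(a) = 2 ≥ 1, so the series converges in ℤ_13 to 1/(1 − a) = 1/(1 − (-11154)) = 1/11155. Expand this rational in ℤ_13: compute digits iteratively via d_i = x_i mod 13, x_{i+1} = (x_i − d_i)/13. The first 4 digits are (1, 0, 12, 7).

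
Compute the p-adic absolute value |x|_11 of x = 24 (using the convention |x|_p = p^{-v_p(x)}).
|24|_11 = 1

Step 1 — compute v_11(x) by factoring powers of 11 out of the numerator and denominator: v_11(24) = 0. Step 2 — apply |x|_p = p^{-v_p(x)} = 11^{0} = 1.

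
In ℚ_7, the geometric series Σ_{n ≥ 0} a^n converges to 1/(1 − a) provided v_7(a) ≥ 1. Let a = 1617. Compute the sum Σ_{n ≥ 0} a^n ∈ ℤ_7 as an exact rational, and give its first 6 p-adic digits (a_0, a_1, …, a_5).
Σ a^n = 1/(1 − a) = -1/1616;  first 6 digits = (1, 0, 5, 4, 4, 1)

v_7(a) = 2 ≥ 1, so the series converges in ℤ_7 to 1/(1 − a) = 1/(1 − 1617) = -1/1616. Expand this rational in ℤ_7: compute digits iteratively via d_i = x_i mod 7, x_{i+1} = (x_i − d_i)/7. The first 6 digits are (1, 0, 5, 4, 4, 1).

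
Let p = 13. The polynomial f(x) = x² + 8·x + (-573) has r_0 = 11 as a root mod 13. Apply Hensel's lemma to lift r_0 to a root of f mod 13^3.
r_2 = 1285 (mod 2197)

Hensel: r_{i+1} = r_i − f(r_i)·(f′(r_i))^{-1} mod 13^{i+2}, f′(x) = 2x + 8. Iterate:
  r_0 = 11 (mod 13)
  r_1 = 102 (mod 169)
  r_2 = 1285 (mod 2197)
Final: r = 1285 satisfies f(r) ≡ 0 mod 13^3.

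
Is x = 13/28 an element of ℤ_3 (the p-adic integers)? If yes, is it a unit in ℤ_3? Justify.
x ∈ ℤ_3^× (unit); v_3(x) = 0

ℤ_3 = {x ∈ ℚ_3 : v_3(x) ≥ 0} and ℤ_3^× = {x ∈ ℤ_3 : v_3(x) = 0}. Here v_3(13/28) = v_3(num) − v_3(den) = 0; compare against these criteria.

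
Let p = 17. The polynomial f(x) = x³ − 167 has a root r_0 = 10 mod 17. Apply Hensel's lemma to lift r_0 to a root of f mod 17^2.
r_1 = 197 (mod 289)

Hensel: r_{i+1} = r_i − f(r_i)/f′(r_i) mod 17^{i+2}, where f′(x) = 3x². Iterate:
  r_0 = 10 (mod 17)
  r_1 = 197 (mod 289)
Final: r = 197 with f(r) ≡ 0 mod 17^2.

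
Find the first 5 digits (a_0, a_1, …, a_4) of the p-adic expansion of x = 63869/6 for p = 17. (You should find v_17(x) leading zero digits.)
(a_0, …, a_4) = (0, 0, 0, 5, 14)

v_17(63869/6) = 3, so a_0 = ... = a_2 = 0. Factor out: x = 17^3 · u with u = 13/6 a unit in ℤ_17. Expand u iteratively via a_{v+i} = u_i mod 17, u_{i+1} = (u_i − a_{v+i})/17:
  u_0 = 13/6;  a_3 = 5;  u_1 = (u_0 − 5)/17 = -1/6
  u_1 = -1/6;  a_4 = 14;  u_2 = (u_1 − 14)/17 = -5/6
Digits: (0, 0, 0, 5, 14).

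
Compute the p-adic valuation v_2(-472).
v_2(-472) = 3

v_2(n) is the largest exponent k such that 2^k divides n. Factor out: -472 = -2^3 · 59. (Sign doesn't affect v_p.) So v_2(-472) = 3.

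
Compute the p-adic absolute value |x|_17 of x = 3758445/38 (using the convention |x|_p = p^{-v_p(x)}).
|3758445/38|_17 = 1/83521

Step 1 — compute v_17(x) by factoring powers of 17 out of the numerator and denominator: v_17(3758445/38) = 4. Step 2 — apply |x|_p = p^{-v_p(x)} = 17^{-4} = 1/83521.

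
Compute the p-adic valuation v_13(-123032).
v_13(-123032) = 3

v_13(n) is the largest exponent k such that 13^k divides n. Factor out: -123032 = -13^3 · 56. (Sign doesn't affect v_p.) So v_13(-123032) = 3.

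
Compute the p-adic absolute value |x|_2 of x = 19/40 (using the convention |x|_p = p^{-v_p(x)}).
|19/40|_2 = 8

Step 1 — compute v_2(x) by factoring powers of 2 out of the numerator and denominator: v_2(19/40) = -3. Step 2 — apply |x|_p = p^{-v_p(x)} = 2^{3} = 8.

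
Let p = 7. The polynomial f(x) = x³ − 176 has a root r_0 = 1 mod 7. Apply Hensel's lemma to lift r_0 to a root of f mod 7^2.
r_1 = 43 (mod 49)

Hensel: r_{i+1} = r_i − f(r_i)/f′(r_i) mod 7^{i+2}, where f′(x) = 3x². Iterate:
  r_0 = 1 (mod 7)
  r_1 = 43 (mod 49)
Final: r = 43 with f(r) ≡ 0 mod 7^2.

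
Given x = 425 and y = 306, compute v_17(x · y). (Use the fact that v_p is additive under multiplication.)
v_17(130050) = 2

v_p(x) = 1 (factor: 425 = 17^1 · 25); v_p(y) = 1 (factor: 306 = 17^1 · 18). Additivity: v_p(xy) = v_p(x) + v_p(y) = 1 + 1 = 2. (Direct check: xy = 130050 = 17^2 · (450).)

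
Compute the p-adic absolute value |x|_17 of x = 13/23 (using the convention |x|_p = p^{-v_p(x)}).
|13/23|_17 = 1

Step 1 — compute v_17(x) by factoring powers of 17 out of the numerator and denominator: v_17(13/23) = 0. Step 2 — apply |x|_p = p^{-v_p(x)} = 17^{0} = 1.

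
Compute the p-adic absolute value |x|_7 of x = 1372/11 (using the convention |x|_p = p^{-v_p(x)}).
|1372/11|_7 = 1/343

Step 1 — compute v_7(x) by factoring powers of 7 out of the numerator and denominator: v_7(1372/11) = 3. Step 2 — apply |x|_p = p^{-v_p(x)} = 7^{-3} = 1/343.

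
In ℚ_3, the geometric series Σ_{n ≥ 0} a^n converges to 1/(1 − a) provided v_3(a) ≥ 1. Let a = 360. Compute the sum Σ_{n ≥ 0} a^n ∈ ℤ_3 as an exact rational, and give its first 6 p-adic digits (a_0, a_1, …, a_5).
Σ a^n = 1/(1 − a) = -1/359;  first 6 digits = (1, 0, 1, 1, 2, 0)

v_3(a) = 2 ≥ 1, so the series converges in ℤ_3 to 1/(1 − a) = 1/(1 − 360) = -1/359. Expand this rational in ℤ_3: compute digits iteratively via d_i = x_i mod 3, x_{i+1} = (x_i − d_i)/3. The first 6 digits are (1, 0, 1, 1, 2, 0).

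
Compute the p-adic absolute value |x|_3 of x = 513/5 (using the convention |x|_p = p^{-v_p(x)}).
|513/5|_3 = 1/27

Step 1 — compute v_3(x) by factoring powers of 3 out of the numerator and denominator: v_3(513/5) = 3. Step 2 — apply |x|_p = p^{-v_p(x)} = 3^{-3} = 1/27.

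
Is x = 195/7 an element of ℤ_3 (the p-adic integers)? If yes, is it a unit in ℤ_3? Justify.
x ∈ ℤ_3 but not a unit; v_3(x) = 1 > 0

ℤ_3 = {x ∈ ℚ_3 : v_3(x) ≥ 0} and ℤ_3^× = {x ∈ ℤ_3 : v_3(x) = 0}. Here v_3(195/7) = v_3(num) − v_3(den) = 1; compare against these criteria.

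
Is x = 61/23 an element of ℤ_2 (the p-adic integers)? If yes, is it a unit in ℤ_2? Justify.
x ∈ ℤ_2^× (unit); v_2(x) = 0

ℤ_2 = {x ∈ ℚ_2 : v_2(x) ≥ 0} and ℤ_2^× = {x ∈ ℤ_2 : v_2(x) = 0}. Here v_2(61/23) = v_2(num) − v_2(den) = 0; compare against these criteria.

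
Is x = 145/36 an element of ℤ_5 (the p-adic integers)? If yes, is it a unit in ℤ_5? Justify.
x ∈ ℤ_5 but not a unit; v_5(x) = 1 > 0

ℤ_5 = {x ∈ ℚ_5 : v_5(x) ≥ 0} and ℤ_5^× = {x ∈ ℤ_5 : v_5(x) = 0}. Here v_5(145/36) = v_5(num) − v_5(den) = 1; compare against these criteria.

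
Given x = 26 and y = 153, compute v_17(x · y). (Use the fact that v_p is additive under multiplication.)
v_17(3978) = 1

v_p(x) = 0 (factor: 26 = 17^0 · 26); v_p(y) = 1 (factor: 153 = 17^1 · 9). Additivity: v_p(xy) = v_p(x) + v_p(y) = 0 + 1 = 1. (Direct check: xy = 3978 = 17^1 · (234).)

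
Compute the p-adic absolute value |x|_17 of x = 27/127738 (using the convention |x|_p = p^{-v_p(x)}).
|27/127738|_17 = 4913

Step 1 — compute v_17(x) by factoring powers of 17 out of the numerator and denominator: v_17(27/127738) = -3. Step 2 — apply |x|_p = p^{-v_p(x)} = 17^{3} = 4913.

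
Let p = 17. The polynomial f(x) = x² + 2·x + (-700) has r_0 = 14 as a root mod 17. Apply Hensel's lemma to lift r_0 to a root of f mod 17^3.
r_2 = 3652 (mod 4913)

Hensel: r_{i+1} = r_i − f(r_i)·(f′(r_i))^{-1} mod 17^{i+2}, f′(x) = 2x + 2. Iterate:
  r_0 = 14 (mod 17)
  r_1 = 184 (mod 289)
  r_2 = 3652 (mod 4913)
Final: r = 3652 satisfies f(r) ≡ 0 mod 17^3.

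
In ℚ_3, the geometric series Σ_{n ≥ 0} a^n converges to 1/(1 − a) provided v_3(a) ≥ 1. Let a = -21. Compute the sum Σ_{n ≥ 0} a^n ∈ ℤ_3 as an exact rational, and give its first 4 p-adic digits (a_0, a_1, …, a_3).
Σ a^n = 1/(1 − a) = 1/22;  first 4 digits = (1, 2, 1, 2)

v_3(a) = 1 ≥ 1, so the series converges in ℤ_3 to 1/(1 − a) = 1/(1 − (-21)) = 1/22. Expand this rational in ℤ_3: compute digits iteratively via d_i = x_i mod 3, x_{i+1} = (x_i − d_i)/3. The first 4 digits are (1, 2, 1, 2).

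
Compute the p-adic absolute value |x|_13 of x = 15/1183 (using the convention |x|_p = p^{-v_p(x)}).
|15/1183|_13 = 169

Step 1 — compute v_13(x) by factoring powers of 13 out of the numerator and denominator: v_13(15/1183) = -2. Step 2 — apply |x|_p = p^{-v_p(x)} = 13^{2} = 169.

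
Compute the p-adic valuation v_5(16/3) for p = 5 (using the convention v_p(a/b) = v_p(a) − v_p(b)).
v_5(16/3) = 0

Factor powers of 5 from the numerator and denominator of the reduced fraction: 16 = 5^0 · 16 and 3 = 5^0 · 3. Apply v_p(a/b) = v_p(a) − v_p(b): v_5(16/3) = 0 − 0 = 0.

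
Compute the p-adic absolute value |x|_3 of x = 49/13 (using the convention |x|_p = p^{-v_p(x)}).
|49/13|_3 = 1

Step 1 — compute v_3(x) by factoring powers of 3 out of the numerator and denominator: v_3(49/13) = 0. Step 2 — apply |x|_p = p^{-v_p(x)} = 3^{0} = 1.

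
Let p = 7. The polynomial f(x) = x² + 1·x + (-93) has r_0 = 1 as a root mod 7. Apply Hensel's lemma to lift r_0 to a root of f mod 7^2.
r_1 = 15 (mod 49)

Hensel: r_{i+1} = r_i − f(r_i)·(f′(r_i))^{-1} mod 7^{i+2}, f′(x) = 2x + 1. Iterate:
  r_0 = 1 (mod 7)
  r_1 = 15 (mod 49)
Final: r = 15 satisfies f(r) ≡ 0 mod 7^2.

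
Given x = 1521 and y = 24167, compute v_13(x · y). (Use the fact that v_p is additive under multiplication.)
v_13(36758007) = 5

v_p(x) = 2 (factor: 1521 = 13^2 · 9); v_p(y) = 3 (factor: 24167 = 13^3 · 11). Additivity: v_p(xy) = v_p(x) + v_p(y) = 2 + 3 = 5. (Direct check: xy = 36758007 = 13^5 · (99).)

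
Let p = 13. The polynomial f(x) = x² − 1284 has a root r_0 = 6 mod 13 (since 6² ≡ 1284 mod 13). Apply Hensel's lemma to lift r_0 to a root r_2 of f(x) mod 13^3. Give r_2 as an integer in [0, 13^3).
r_2 = 2138 (mod 2197)

Hensel's recurrence: r_{i+1} = r_i − f(r_i)·(f′(r_i))^{-1} mod 13^{i+2}, with f′(x) = 2x. Iterate:
  r_0 = 6 (mod 13)
  r_1 = 110 (mod 169)
  r_2 = 2138 (mod 2197)
Final: r_2 = 2138, and one checks f(r_2) ≡ 0 mod 13^3.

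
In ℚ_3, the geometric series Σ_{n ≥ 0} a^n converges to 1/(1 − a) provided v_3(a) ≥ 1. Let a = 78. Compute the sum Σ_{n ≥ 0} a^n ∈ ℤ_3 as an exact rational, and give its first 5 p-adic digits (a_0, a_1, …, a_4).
Σ a^n = 1/(1 − a) = -1/77;  first 5 digits = (1, 2, 0, 2, 1)

v_3(a) = 1 ≥ 1, so the series converges in ℤ_3 to 1/(1 − a) = 1/(1 − 78) = -1/77. Expand this rational in ℤ_3: compute digits iteratively via d_i = x_i mod 3, x_{i+1} = (x_i − d_i)/3. The first 5 digits are (1, 2, 0, 2, 1).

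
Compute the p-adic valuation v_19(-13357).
v_19(-13357) = 2

v_19(n) is the largest exponent k such that 19^k divides n. Factor out: -13357 = -19^2 · 37. (Sign doesn't affect v_p.) So v_19(-13357) = 2.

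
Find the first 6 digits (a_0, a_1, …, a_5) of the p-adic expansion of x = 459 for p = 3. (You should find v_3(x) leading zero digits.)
(a_0, …, a_5) = (0, 0, 0, 2, 2, 1)

v_3(459) = 3, so a_0 = ... = a_2 = 0. Factor out: x = 3^3 · u with u = 17 a unit in ℤ_3. Expand u iteratively via a_{v+i} = u_i mod 3, u_{i+1} = (u_i − a_{v+i})/3:
  u_0 = 17;  a_3 = 2;  u_1 = (u_0 − 2)/3 = 5
  u_1 = 5;  a_4 = 2;  u_2 = (u_1 − 2)/3 = 1
  u_2 = 1;  a_5 = 1;  u_3 = (u_2 − 1)/3 = 0
Digits: (0, 0, 0, 2, 2, 1).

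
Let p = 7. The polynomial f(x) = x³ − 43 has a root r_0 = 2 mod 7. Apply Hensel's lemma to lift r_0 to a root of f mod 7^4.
r_3 = 352 (mod 2401)

Hensel: r_{i+1} = r_i − f(r_i)/f′(r_i) mod 7^{i+2}, where f′(x) = 3x². Iterate:
  r_0 = 2 (mod 7)
  r_1 = 9 (mod 49)
  r_2 = 9 (mod 343)
  r_3 = 352 (mod 2401)
Final: r = 352 with f(r) ≡ 0 mod 7^4.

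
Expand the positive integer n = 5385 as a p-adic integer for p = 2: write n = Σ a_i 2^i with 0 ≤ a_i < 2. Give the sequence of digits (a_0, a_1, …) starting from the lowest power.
(a_0, a_1, …) = (1, 0, 0, 1, 0, 0, 0, 0, 1, 0, 1, 0, 1)

Repeated division by 2 gives the digits low-to-high: 5385 = 1 + 1·2^3 + 1·2^8 + 1·2^10 + 1·2^12. Digit sequence: (1, 0, 0, 1, 0, 0, 0, 0, 1, 0, 1, 0, 1).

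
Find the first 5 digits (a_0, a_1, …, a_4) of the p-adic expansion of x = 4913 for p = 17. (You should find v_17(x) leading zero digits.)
(a_0, …, a_4) = (0, 0, 0, 1, 0)

v_17(4913) = 3, so a_0 = ... = a_2 = 0. Factor out: x = 17^3 · u with u = 1 a unit in ℤ_17. Expand u iteratively via a_{v+i} = u_i mod 17, u_{i+1} = (u_i − a_{v+i})/17:
  u_0 = 1;  a_3 = 1;  u_1 = (u_0 − 1)/17 = 0
  u_1 = 0;  a_4 = 0;  u_2 = (u_1 − 0)/17 = 0
Digits: (0, 0, 0, 1, 0).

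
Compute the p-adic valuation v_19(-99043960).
v_19(-99043960) = 5

v_19(n) is the largest exponent k such that 19^k divides n. Factor out: -99043960 = -19^5 · 40. (Sign doesn't affect v_p.) So v_19(-99043960) = 5.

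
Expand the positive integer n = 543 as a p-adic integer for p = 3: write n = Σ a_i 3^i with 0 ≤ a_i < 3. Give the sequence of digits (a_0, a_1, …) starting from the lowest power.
(a_0, a_1, …) = (0, 1, 0, 2, 0, 2)

Repeated division by 3 gives the digits low-to-high: 543 = 1·3^1 + 2·3^3 + 2·3^5. Digit sequence: (0, 1, 0, 2, 0, 2).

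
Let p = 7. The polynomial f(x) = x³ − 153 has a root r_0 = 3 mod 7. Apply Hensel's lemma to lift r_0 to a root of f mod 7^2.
r_1 = 24 (mod 49)

Hensel: r_{i+1} = r_i − f(r_i)/f′(r_i) mod 7^{i+2}, where f′(x) = 3x². Iterate:
  r_0 = 3 (mod 7)
  r_1 = 24 (mod 49)
Final: r = 24 with f(r) ≡ 0 mod 7^2.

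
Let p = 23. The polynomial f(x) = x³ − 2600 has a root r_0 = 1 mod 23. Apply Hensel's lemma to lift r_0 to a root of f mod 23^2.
r_1 = 162 (mod 529)

Hensel: r_{i+1} = r_i − f(r_i)/f′(r_i) mod 23^{i+2}, where f′(x) = 3x². Iterate:
  r_0 = 1 (mod 23)
  r_1 = 162 (mod 529)
Final: r = 162 with f(r) ≡ 0 mod 23^2.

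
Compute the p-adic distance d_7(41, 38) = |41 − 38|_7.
d_7(41, 38) = 1

Step 1 — x − y = 41 − 38 = 3. Step 2 — v_7(3) = 0 (factor: 3 = (7^0 · 3); the sign does not affect v_p). Step 3 — |x − y|_7 = 7^{0} = 1.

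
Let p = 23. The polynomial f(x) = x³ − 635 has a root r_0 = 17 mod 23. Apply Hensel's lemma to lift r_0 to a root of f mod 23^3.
r_2 = 11057 (mod 12167)

Hensel: r_{i+1} = r_i − f(r_i)/f′(r_i) mod 23^{i+2}, where f′(x) = 3x². Iterate:
  r_0 = 17 (mod 23)
  r_1 = 477 (mod 529)
  r_2 = 11057 (mod 12167)
Final: r = 11057 with f(r) ≡ 0 mod 23^3.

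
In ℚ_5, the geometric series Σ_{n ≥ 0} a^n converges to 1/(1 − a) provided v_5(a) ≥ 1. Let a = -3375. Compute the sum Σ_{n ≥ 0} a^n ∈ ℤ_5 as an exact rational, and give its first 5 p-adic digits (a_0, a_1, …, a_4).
Σ a^n = 1/(1 − a) = 1/3376;  first 5 digits = (1, 0, 0, 3, 4)

v_5(a) = 3 ≥ 1, so the series converges in ℤ_5 to 1/(1 − a) = 1/(1 − (-3375)) = 1/3376. Expand this rational in ℤ_5: compute digits iteratively via d_i = x_i mod 5, x_{i+1} = (x_i − d_i)/5. The first 5 digits are (1, 0, 0, 3, 4).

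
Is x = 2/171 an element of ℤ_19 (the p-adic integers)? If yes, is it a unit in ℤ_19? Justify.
x ∉ ℤ_19 (v_19(x) = -1 < 0)

ℤ_19 = {x ∈ ℚ_19 : v_19(x) ≥ 0} and ℤ_19^× = {x ∈ ℤ_19 : v_19(x) = 0}. Here v_19(2/171) = v_19(num) − v_19(den) = -1; compare against these criteria.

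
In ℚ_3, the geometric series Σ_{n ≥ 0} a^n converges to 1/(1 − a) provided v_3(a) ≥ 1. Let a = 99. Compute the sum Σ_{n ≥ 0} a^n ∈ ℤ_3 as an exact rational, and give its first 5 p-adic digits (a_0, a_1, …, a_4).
Σ a^n = 1/(1 − a) = -1/98;  first 5 digits = (1, 0, 2, 0, 2)

v_3(a) = 2 ≥ 1, so the series converges in ℤ_3 to 1/(1 − a) = 1/(1 − 99) = -1/98. Expand this rational in ℤ_3: compute digits iteratively via d_i = x_i mod 3, x_{i+1} = (x_i − d_i)/3. The first 5 digits are (1, 0, 2, 0, 2).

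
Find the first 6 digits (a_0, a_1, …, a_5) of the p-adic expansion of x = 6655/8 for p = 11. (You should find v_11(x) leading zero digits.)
(a_0, …, a_5) = (0, 0, 0, 2, 4, 1)

v_11(6655/8) = 3, so a_0 = ... = a_2 = 0. Factor out: x = 11^3 · u with u = 5/8 a unit in ℤ_11. Expand u iteratively via a_{v+i} = u_i mod 11, u_{i+1} = (u_i − a_{v+i})/11:
  u_0 = 5/8;  a_3 = 2;  u_1 = (u_0 − 2)/11 = -1/8
  u_1 = -1/8;  a_4 = 4;  u_2 = (u_1 − 4)/11 = -3/8
  u_2 = -3/8;  a_5 = 1;  u_3 = (u_2 − 1)/11 = -1/8
Digits: (0, 0, 0, 2, 4, 1).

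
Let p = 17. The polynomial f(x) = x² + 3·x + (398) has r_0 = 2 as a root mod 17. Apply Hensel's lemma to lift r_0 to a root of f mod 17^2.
r_1 = 274 (mod 289)

Hensel: r_{i+1} = r_i − f(r_i)·(f′(r_i))^{-1} mod 17^{i+2}, f′(x) = 2x + 3. Iterate:
  r_0 = 2 (mod 17)
  r_1 = 274 (mod 289)
Final: r = 274 satisfies f(r) ≡ 0 mod 17^2.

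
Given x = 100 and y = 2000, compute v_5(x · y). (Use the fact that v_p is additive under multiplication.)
v_5(200000) = 5

v_p(x) = 2 (factor: 100 = 5^2 · 4); v_p(y) = 3 (factor: 2000 = 5^3 · 16). Additivity: v_p(xy) = v_p(x) + v_p(y) = 2 + 3 = 5. (Direct check: xy = 200000 = 5^5 · (64).)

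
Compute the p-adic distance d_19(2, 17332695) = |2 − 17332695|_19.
d_19(2, 17332695) = 1/2476099

Step 1 — x − y = 2 − 17332695 = -17332693. Step 2 — v_19(-17332693) = 5 (factor: -17332693 = −(19^5 · 7); the sign does not affect v_p). Step 3 — |x − y|_19 = 19^{-5} = 1/2476099.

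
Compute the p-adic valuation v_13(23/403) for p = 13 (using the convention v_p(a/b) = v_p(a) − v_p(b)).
v_13(23/403) = -1

Factor powers of 13 from the numerator and denominator of the reduced fraction: 23 = 13^0 · 23 and 403 = 13^1 · 31. Apply v_p(a/b) = v_p(a) − v_p(b): v_13(23/403) = 0 − 1 = -1.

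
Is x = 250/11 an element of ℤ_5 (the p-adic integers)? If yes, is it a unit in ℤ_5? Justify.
x ∈ ℤ_5 but not a unit; v_5(x) = 3 > 0

ℤ_5 = {x ∈ ℚ_5 : v_5(x) ≥ 0} and ℤ_5^× = {x ∈ ℤ_5 : v_5(x) = 0}. Here v_5(250/11) = v_5(num) − v_5(den) = 3; compare against these criteria.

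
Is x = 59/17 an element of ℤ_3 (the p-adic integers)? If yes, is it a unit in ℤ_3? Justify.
x ∈ ℤ_3^× (unit); v_3(x) = 0

ℤ_3 = {x ∈ ℚ_3 : v_3(x) ≥ 0} and ℤ_3^× = {x ∈ ℤ_3 : v_3(x) = 0}. Here v_3(59/17) = v_3(num) − v_3(den) = 0; compare against these criteria.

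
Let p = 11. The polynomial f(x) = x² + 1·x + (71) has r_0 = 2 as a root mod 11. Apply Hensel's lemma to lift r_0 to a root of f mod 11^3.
r_2 = 35 (mod 1331)

Hensel: r_{i+1} = r_i − f(r_i)·(f′(r_i))^{-1} mod 11^{i+2}, f′(x) = 2x + 1. Iterate:
  r_0 = 2 (mod 11)
  r_1 = 35 (mod 121)
  r_2 = 35 (mod 1331)
Final: r = 35 satisfies f(r) ≡ 0 mod 11^3.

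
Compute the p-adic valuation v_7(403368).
v_7(403368) = 5

v_7(n) is the largest exponent k such that 7^k divides n. Factor out: 403368 = 7^5 · 24. (Sign doesn't affect v_p.) So v_7(403368) = 5.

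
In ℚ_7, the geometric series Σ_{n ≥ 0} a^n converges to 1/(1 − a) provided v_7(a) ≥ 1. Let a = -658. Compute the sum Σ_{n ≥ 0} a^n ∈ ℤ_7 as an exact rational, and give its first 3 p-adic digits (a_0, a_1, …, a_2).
Σ a^n = 1/(1 − a) = 1/659;  first 3 digits = (1, 4, 2)

v_7(a) = 1 ≥ 1, so the series converges in ℤ_7 to 1/(1 − a) = 1/(1 − (-658)) = 1/659. Expand this rational in ℤ_7: compute digits iteratively via d_i = x_i mod 7, x_{i+1} = (x_i − d_i)/7. The first 3 digits are (1, 4, 2).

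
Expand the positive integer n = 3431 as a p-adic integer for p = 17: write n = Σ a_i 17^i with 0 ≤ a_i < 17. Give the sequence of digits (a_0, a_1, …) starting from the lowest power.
(a_0, a_1, …) = (14, 14, 11)

Repeated division by 17 gives the digits low-to-high: 3431 = 14 + 14·17^1 + 11·17^2. Digit sequence: (14, 14, 11).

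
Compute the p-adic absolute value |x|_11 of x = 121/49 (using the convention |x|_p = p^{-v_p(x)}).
|121/49|_11 = 1/121

Step 1 — compute v_11(x) by factoring powers of 11 out of the numerator and denominator: v_11(121/49) = 2. Step 2 — apply |x|_p = p^{-v_p(x)} = 11^{-2} = 1/121.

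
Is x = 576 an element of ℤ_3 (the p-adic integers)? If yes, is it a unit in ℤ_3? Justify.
x ∈ ℤ_3 but not a unit; v_3(x) = 2 > 0

ℤ_3 = {x ∈ ℚ_3 : v_3(x) ≥ 0} and ℤ_3^× = {x ∈ ℤ_3 : v_3(x) = 0}. Here v_3(576) = v_3(num) − v_3(den) = 2; compare against these criteria.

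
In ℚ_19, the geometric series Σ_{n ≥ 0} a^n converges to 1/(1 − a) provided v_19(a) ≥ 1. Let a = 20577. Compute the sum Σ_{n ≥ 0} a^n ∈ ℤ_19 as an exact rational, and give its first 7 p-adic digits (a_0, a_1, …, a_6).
Σ a^n = 1/(1 − a) = -1/20576;  first 7 digits = (1, 0, 0, 3, 0, 0, 9)

v_19(a) = 3 ≥ 1, so the series converges in ℤ_19 to 1/(1 − a) = 1/(1 − 20577) = -1/20576. Expand this rational in ℤ_19: compute digits iteratively via d_i = x_i mod 19, x_{i+1} = (x_i − d_i)/19. The first 7 digits are (1, 0, 0, 3, 0, 0, 9).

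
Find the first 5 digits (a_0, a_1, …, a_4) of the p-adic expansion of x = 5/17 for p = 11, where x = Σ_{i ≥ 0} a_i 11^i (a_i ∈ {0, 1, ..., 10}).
(a_0, …, a_4) = (10, 3, 10, 1, 5)

v_11(5/17) = 0 (numerator and denominator both coprime to 11), so x ∈ ℤ_11^×. Compute digits iteratively via a_i = x_i mod 11, x_{i+1} = (x_i − a_i)/11, with x_0 = x:
  x_0 = 5/17;  a_0 = 10;  x_1 = (x_0 − 10)/11 = -15/17
  x_1 = -15/17;  a_1 = 3;  x_2 = (x_1 − 3)/11 = -6/17
  x_2 = -6/17;  a_2 = 10;  x_3 = (x_2 − 10)/11 = -16/17
  x_3 = -16/17;  a_3 = 1;  x_4 = (x_3 − 1)/11 = -3/17
  x_4 = -3/17;  a_4 = 5;  x_5 = (x_4 − 5)/11 = -8/17
Digits: (10, 3, 10, 1, 5).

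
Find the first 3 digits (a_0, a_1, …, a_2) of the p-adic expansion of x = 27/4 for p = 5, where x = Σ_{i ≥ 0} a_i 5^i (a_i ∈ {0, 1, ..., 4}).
(a_0, …, a_2) = (3, 2, 1)

v_5(27/4) = 0 (numerator and denominator both coprime to 5), so x ∈ ℤ_5^×. Compute digits iteratively via a_i = x_i mod 5, x_{i+1} = (x_i − a_i)/5, with x_0 = x:
  x_0 = 27/4;  a_0 = 3;  x_1 = (x_0 − 3)/5 = 3/4
  x_1 = 3/4;  a_1 = 2;  x_2 = (x_1 − 2)/5 = -1/4
  x_2 = -1/4;  a_2 = 1;  x_3 = (x_2 − 1)/5 = -1/4
Digits: (3, 2, 1).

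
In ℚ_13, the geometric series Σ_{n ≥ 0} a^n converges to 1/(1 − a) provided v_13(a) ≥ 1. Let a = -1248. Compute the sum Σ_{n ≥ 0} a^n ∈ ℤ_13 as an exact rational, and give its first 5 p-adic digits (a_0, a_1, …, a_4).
Σ a^n = 1/(1 − a) = 1/1249;  first 5 digits = (1, 8, 4, 11, 1)

v_13(a) = 1 ≥ 1, so the series converges in ℤ_13 to 1/(1 − a) = 1/(1 − (-1248)) = 1/1249. Expand this rational in ℤ_13: compute digits iteratively via d_i = x_i mod 13, x_{i+1} = (x_i − d_i)/13. The first 5 digits are (1, 8, 4, 11, 1).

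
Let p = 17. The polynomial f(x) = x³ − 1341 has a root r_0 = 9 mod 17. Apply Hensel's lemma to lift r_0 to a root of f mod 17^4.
r_3 = 75965 (mod 83521)

Hensel: r_{i+1} = r_i − f(r_i)/f′(r_i) mod 17^{i+2}, where f′(x) = 3x². Iterate:
  r_0 = 9 (mod 17)
  r_1 = 247 (mod 289)
  r_2 = 2270 (mod 4913)
  r_3 = 75965 (mod 83521)
Final: r = 75965 with f(r) ≡ 0 mod 17^4.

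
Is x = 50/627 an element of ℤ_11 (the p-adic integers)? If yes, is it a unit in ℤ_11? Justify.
x ∉ ℤ_11 (v_11(x) = -1 < 0)

ℤ_11 = {x ∈ ℚ_11 : v_11(x) ≥ 0} and ℤ_11^× = {x ∈ ℤ_11 : v_11(x) = 0}. Here v_11(50/627) = v_11(num) − v_11(den) = -1; compare against these criteria.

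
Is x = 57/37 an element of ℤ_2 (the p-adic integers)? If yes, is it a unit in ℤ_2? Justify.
x ∈ ℤ_2^× (unit); v_2(x) = 0

ℤ_2 = {x ∈ ℚ_2 : v_2(x) ≥ 0} and ℤ_2^× = {x ∈ ℤ_2 : v_2(x) = 0}. Here v_2(57/37) = v_2(num) − v_2(den) = 0; compare against these criteria.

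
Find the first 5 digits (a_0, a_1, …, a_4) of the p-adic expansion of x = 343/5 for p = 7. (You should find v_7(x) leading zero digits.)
(a_0, …, a_4) = (0, 0, 0, 3, 1)

v_7(343/5) = 3, so a_0 = ... = a_2 = 0. Factor out: x = 7^3 · u with u = 1/5 a unit in ℤ_7. Expand u iteratively via a_{v+i} = u_i mod 7, u_{i+1} = (u_i − a_{v+i})/7:
  u_0 = 1/5;  a_3 = 3;  u_1 = (u_0 − 3)/7 = -2/5
  u_1 = -2/5;  a_4 = 1;  u_2 = (u_1 − 1)/7 = -1/5
Digits: (0, 0, 0, 3, 1).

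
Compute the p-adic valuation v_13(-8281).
v_13(-8281) = 2

v_13(n) is the largest exponent k such that 13^k divides n. Factor out: -8281 = -13^2 · 49. (Sign doesn't affect v_p.) So v_13(-8281) = 2.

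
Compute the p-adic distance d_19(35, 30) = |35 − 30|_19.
d_19(35, 30) = 1

Step 1 — x − y = 35 − 30 = 5. Step 2 — v_19(5) = 0 (factor: 5 = (19^0 · 5); the sign does not affect v_p). Step 3 — |x − y|_19 = 19^{0} = 1.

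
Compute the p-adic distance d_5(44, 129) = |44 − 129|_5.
d_5(44, 129) = 1/5

Step 1 — x − y = 44 − 129 = -85. Step 2 — v_5(-85) = 1 (factor: -85 = −(5^1 · 17); the sign does not affect v_p). Step 3 — |x − y|_5 = 5^{-1} = 1/5.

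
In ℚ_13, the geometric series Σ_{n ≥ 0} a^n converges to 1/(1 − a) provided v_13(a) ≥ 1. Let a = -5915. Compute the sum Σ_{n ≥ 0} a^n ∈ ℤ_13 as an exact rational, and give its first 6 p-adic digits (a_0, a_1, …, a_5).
Σ a^n = 1/(1 − a) = 1/5916;  first 6 digits = (1, 0, 4, 10, 2, 3)

v_13(a) = 2 ≥ 1, so the series converges in ℤ_13 to 1/(1 − a) = 1/(1 − (-5915)) = 1/5916. Expand this rational in ℤ_13: compute digits iteratively via d_i = x_i mod 13, x_{i+1} = (x_i − d_i)/13. The first 6 digits are (1, 0, 4, 10, 2, 3).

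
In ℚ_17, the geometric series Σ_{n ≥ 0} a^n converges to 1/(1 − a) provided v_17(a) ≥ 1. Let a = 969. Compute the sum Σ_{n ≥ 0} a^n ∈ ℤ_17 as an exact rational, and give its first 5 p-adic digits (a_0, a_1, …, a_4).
Σ a^n = 1/(1 − a) = -1/968;  first 5 digits = (1, 6, 5, 16, 11)

v_17(a) = 1 ≥ 1, so the series converges in ℤ_17 to 1/(1 − a) = 1/(1 − 969) = -1/968. Expand this rational in ℤ_17: compute digits iteratively via d_i = x_i mod 17, x_{i+1} = (x_i − d_i)/17. The first 5 digits are (1, 6, 5, 16, 11).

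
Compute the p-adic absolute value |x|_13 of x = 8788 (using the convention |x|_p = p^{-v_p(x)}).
|8788|_13 = 1/2197

Step 1 — compute v_13(x) by factoring powers of 13 out of the numerator and denominator: v_13(8788) = 3. Step 2 — apply |x|_p = p^{-v_p(x)} = 13^{-3} = 1/2197.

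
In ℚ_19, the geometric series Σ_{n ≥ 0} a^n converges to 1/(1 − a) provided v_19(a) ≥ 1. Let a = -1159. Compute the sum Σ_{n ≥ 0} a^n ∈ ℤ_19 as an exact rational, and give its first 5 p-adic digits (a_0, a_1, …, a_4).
Σ a^n = 1/(1 − a) = 1/1160;  first 5 digits = (1, 15, 12, 17, 4)

v_19(a) = 1 ≥ 1, so the series converges in ℤ_19 to 1/(1 − a) = 1/(1 − (-1159)) = 1/1160. Expand this rational in ℤ_19: compute digits iteratively via d_i = x_i mod 19, x_{i+1} = (x_i − d_i)/19. The first 5 digits are (1, 15, 12, 17, 4).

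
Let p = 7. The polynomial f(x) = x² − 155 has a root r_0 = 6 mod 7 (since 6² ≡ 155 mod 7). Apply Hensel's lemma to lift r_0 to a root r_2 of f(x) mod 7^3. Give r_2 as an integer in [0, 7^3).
r_2 = 314 (mod 343)

Hensel's recurrence: r_{i+1} = r_i − f(r_i)·(f′(r_i))^{-1} mod 7^{i+2}, with f′(x) = 2x. Iterate:
  r_0 = 6 (mod 7)
  r_1 = 20 (mod 49)
  r_2 = 314 (mod 343)
Final: r_2 = 314, and one checks f(r_2) ≡ 0 mod 7^3.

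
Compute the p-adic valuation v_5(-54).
v_5(-54) = 0

v_5(n) is the largest exponent k such that 5^k divides n. Factor out: -54 = -5^0 · 54. (Sign doesn't affect v_p.) So v_5(-54) = 0.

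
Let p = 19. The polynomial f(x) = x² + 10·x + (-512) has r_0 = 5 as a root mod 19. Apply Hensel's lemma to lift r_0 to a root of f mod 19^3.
r_2 = 81 (mod 6859)

Hensel: r_{i+1} = r_i − f(r_i)·(f′(r_i))^{-1} mod 19^{i+2}, f′(x) = 2x + 10. Iterate:
  r_0 = 5 (mod 19)
  r_1 = 81 (mod 361)
  r_2 = 81 (mod 6859)
Final: r = 81 satisfies f(r) ≡ 0 mod 19^3.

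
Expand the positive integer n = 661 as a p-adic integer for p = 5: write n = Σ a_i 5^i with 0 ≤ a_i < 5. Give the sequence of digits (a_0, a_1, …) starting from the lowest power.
(a_0, a_1, …) = (1, 2, 1, 0, 1)

Repeated division by 5 gives the digits low-to-high: 661 = 1 + 2·5^1 + 1·5^2 + 1·5^4. Digit sequence: (1, 2, 1, 0, 1).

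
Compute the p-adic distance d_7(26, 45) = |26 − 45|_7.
d_7(26, 45) = 1

Step 1 — x − y = 26 − 45 = -19. Step 2 — v_7(-19) = 0 (factor: -19 = −(7^0 · 19); the sign does not affect v_p). Step 3 — |x − y|_7 = 7^{0} = 1.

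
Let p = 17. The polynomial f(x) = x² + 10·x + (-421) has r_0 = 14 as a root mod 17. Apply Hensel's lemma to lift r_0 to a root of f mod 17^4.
r_3 = 80883 (mod 83521)

Hensel: r_{i+1} = r_i − f(r_i)·(f′(r_i))^{-1} mod 17^{i+2}, f′(x) = 2x + 10. Iterate:
  r_0 = 14 (mod 17)
  r_1 = 252 (mod 289)
  r_2 = 2275 (mod 4913)
  r_3 = 80883 (mod 83521)
Final: r = 80883 satisfies f(r) ≡ 0 mod 17^4.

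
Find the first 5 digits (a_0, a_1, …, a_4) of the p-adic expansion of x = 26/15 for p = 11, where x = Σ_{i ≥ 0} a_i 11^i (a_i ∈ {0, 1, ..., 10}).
(a_0, …, a_4) = (1, 3, 10, 2, 10)

v_11(26/15) = 0 (numerator and denominator both coprime to 11), so x ∈ ℤ_11^×. Compute digits iteratively via a_i = x_i mod 11, x_{i+1} = (x_i − a_i)/11, with x_0 = x:
  x_0 = 26/15;  a_0 = 1;  x_1 = (x_0 − 1)/11 = 1/15
  x_1 = 1/15;  a_1 = 3;  x_2 = (x_1 − 3)/11 = -4/15
  x_2 = -4/15;  a_2 = 10;  x_3 = (x_2 − 10)/11 = -14/15
  x_3 = -14/15;  a_3 = 2;  x_4 = (x_3 − 2)/11 = -4/15
  x_4 = -4/15;  a_4 = 10;  x_5 = (x_4 − 10)/11 = -14/15
Digits: (1, 3, 10, 2, 10).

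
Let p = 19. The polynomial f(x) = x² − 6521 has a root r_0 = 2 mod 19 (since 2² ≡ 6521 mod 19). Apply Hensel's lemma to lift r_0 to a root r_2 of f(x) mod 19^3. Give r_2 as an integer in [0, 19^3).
r_2 = 6234 (mod 6859)

Hensel's recurrence: r_{i+1} = r_i − f(r_i)·(f′(r_i))^{-1} mod 19^{i+2}, with f′(x) = 2x. Iterate:
  r_0 = 2 (mod 19)
  r_1 = 97 (mod 361)
  r_2 = 6234 (mod 6859)
Final: r_2 = 6234, and one checks f(r_2) ≡ 0 mod 19^3.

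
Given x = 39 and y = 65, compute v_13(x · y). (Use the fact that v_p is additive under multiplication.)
v_13(2535) = 2

v_p(x) = 1 (factor: 39 = 13^1 · 3); v_p(y) = 1 (factor: 65 = 13^1 · 5). Additivity: v_p(xy) = v_p(x) + v_p(y) = 1 + 1 = 2. (Direct check: xy = 2535 = 13^2 · (15).)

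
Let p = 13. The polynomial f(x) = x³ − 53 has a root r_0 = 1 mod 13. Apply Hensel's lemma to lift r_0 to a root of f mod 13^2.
r_1 = 131 (mod 169)

Hensel: r_{i+1} = r_i − f(r_i)/f′(r_i) mod 13^{i+2}, where f′(x) = 3x². Iterate:
  r_0 = 1 (mod 13)
  r_1 = 131 (mod 169)
Final: r = 131 with f(r) ≡ 0 mod 13^2.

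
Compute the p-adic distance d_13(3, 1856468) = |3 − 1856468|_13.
d_13(3, 1856468) = 1/371293

Step 1 — x − y = 3 − 1856468 = -1856465. Step 2 — v_13(-1856465) = 5 (factor: -1856465 = −(13^5 · 5); the sign does not affect v_p). Step 3 — |x − y|_13 = 13^{-5} = 1/371293.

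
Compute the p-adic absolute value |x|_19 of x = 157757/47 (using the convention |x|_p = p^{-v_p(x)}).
|157757/47|_19 = 1/6859

Step 1 — compute v_19(x) by factoring powers of 19 out of the numerator and denominator: v_19(157757/47) = 3. Step 2 — apply |x|_p = p^{-v_p(x)} = 19^{-3} = 1/6859.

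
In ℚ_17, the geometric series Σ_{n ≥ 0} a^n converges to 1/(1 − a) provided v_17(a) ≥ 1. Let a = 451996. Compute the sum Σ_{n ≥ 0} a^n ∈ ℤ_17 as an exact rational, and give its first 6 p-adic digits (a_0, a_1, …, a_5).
Σ a^n = 1/(1 − a) = -1/451995;  first 6 digits = (1, 0, 0, 7, 5, 0)

v_17(a) = 3 ≥ 1, so the series converges in ℤ_17 to 1/(1 − a) = 1/(1 − 451996) = -1/451995. Expand this rational in ℤ_17: compute digits iteratively via d_i = x_i mod 17, x_{i+1} = (x_i − d_i)/17. The first 6 digits are (1, 0, 0, 7, 5, 0).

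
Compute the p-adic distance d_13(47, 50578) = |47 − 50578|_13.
d_13(47, 50578) = 1/2197

Step 1 — x − y = 47 − 50578 = -50531. Step 2 — v_13(-50531) = 3 (factor: -50531 = −(13^3 · 23); the sign does not affect v_p). Step 3 — |x − y|_13 = 13^{-3} = 1/2197.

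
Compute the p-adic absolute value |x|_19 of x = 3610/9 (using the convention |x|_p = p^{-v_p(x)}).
|3610/9|_19 = 1/361

Step 1 — compute v_19(x) by factoring powers of 19 out of the numerator and denominator: v_19(3610/9) = 2. Step 2 — apply |x|_p = p^{-v_p(x)} = 19^{-2} = 1/361.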